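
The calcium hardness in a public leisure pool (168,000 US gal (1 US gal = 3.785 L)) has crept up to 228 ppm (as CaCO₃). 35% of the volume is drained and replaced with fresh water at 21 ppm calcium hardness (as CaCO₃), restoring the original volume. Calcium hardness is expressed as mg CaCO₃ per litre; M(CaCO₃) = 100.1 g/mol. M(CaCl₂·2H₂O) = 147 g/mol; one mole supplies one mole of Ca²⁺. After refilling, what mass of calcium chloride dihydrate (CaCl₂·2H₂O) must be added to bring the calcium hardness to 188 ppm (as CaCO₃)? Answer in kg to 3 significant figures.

Volume: 168,000 US gal × 3.785 L/gal = 635,880 L.
After draining 35% and refilling: 228 × 0.65 + 21 × 0.35 = 155.55 ppm.
Deficit to target: 188 − 155.55 = 32.45 mg/L.
As CaCO₃: 32.45 mg/L × 635,880 L = 20,630 g; ÷ 100.1 = 206.1 mol Ca²⁺.
Mass: 206.1 × 147 = 30,300 g.

30.3 kg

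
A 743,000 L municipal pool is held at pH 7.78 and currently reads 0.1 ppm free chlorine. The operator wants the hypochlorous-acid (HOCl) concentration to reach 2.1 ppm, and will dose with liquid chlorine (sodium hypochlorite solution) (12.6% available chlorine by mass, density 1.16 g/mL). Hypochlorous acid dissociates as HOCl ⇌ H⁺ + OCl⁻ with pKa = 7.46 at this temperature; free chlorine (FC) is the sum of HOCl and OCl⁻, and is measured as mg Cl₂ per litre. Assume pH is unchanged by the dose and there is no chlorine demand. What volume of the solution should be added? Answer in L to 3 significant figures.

[OCl⁻]/[HOCl] = 10^(pH − pKa) = 10^(7.78 − 7.46) = 2.089; fraction as HOCl = 1/(1 + 2.089) = 0.3237.
Free chlorine required for 2.1 ppm HOCl: 2.1 / 0.3237 = 6.488 ppm.
FC to add: 6.488 − 0.1 = 6.388 mg/L as Cl₂.
Cl₂ equivalent: 6.388 mg/L × 743,000 L = 4746 g.
Product at 12.6% available Cl: 4746 / 0.126 = 37,670 g.
Volume: 37,670 g ÷ 1.16 g/mL = 32,470 mL.

32.5 L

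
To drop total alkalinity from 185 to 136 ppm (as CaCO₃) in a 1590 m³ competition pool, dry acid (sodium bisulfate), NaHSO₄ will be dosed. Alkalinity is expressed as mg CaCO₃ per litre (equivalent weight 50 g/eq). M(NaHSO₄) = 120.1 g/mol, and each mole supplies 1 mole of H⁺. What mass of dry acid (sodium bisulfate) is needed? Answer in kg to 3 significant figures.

Volume: 1590 m³ = 1,590,000 L.
Alkalinity to neutralize: (185 − 136) = 49 mg/L as CaCO₃ × 1,590,000 L = 77,910 g as CaCO₃.
Equivalents of H⁺ required: 77,910 ÷ 50 g/eq = 1558 eq = 1558 mol NaHSO₄.
Mass of NaHSO₄: 1558 × 120.1 = 187,100 g.

187 kg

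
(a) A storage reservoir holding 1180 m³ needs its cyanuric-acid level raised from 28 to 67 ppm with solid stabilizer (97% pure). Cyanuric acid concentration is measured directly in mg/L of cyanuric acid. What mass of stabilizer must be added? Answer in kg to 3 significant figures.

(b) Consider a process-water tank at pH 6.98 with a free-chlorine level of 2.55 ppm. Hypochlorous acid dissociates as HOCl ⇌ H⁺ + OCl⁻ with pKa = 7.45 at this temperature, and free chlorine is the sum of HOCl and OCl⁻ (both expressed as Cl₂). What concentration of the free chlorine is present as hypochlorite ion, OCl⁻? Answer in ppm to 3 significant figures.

(a) 47.4 kg; (b) 0.645 ppm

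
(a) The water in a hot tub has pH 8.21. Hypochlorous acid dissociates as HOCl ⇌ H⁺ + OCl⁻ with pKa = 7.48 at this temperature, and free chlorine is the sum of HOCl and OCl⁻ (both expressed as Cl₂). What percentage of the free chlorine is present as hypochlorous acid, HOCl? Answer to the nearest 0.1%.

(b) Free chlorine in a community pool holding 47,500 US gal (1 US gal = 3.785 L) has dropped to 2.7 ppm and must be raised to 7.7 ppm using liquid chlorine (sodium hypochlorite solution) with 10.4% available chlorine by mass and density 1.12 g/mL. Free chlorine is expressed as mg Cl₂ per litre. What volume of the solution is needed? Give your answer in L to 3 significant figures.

(a) 15.7%; (b) 7.72 L

(a) [OCl⁻]/[HOCl] = 10^(pH − pKa) = 10^(8.21 − 7.48) = 10^0.73 = 5.37.
(a) Fraction as HOCl = 1 / (1 + 5.37) = 0.157.

(b) Volume: 47,500 US gal × 3.785 L/gal = 179,788 L.
(b) Chlorine deficit: 7.7 − 2.7 = 5 ppm = 5 mg/L as Cl₂.
(b) Cl₂ equivalent needed: 5 mg/L × 179,788 L = 898,900 mg = 898.9 g.
(b) Product at 10.4% available chlorine: 898.9 / 0.104 = 8644 g.
(b) Volume at density 1.12 g/mL: 8644 g ÷ 1.12 g/mL = 7718 mL.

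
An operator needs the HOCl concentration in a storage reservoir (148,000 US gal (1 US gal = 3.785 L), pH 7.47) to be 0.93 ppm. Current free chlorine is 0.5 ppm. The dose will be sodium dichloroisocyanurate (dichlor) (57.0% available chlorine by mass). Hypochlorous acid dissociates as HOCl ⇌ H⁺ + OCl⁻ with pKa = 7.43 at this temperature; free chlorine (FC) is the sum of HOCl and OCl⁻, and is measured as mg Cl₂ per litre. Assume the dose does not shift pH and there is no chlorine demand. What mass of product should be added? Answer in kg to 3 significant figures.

Volume: 148,000 US gal × 3.785 L/gal = 560,180 L.
[OCl⁻]/[HOCl] = 10^(pH − pKa) = 10^(7.47 − 7.43) = 1.096; fraction as HOCl = 1/(1 + 1.096) = 0.477.
Free chlorine required for 0.93 ppm HOCl: 0.93 / 0.477 = 1.95 ppm.
FC to add: 1.95 − 0.5 = 1.45 mg/L as Cl₂.
Cl₂ equivalent: 1.45 mg/L × 560,180 L = 812.1 g.
Product at 57.0% available Cl: 812.1 / 0.57 = 1425 g.

1.42 kg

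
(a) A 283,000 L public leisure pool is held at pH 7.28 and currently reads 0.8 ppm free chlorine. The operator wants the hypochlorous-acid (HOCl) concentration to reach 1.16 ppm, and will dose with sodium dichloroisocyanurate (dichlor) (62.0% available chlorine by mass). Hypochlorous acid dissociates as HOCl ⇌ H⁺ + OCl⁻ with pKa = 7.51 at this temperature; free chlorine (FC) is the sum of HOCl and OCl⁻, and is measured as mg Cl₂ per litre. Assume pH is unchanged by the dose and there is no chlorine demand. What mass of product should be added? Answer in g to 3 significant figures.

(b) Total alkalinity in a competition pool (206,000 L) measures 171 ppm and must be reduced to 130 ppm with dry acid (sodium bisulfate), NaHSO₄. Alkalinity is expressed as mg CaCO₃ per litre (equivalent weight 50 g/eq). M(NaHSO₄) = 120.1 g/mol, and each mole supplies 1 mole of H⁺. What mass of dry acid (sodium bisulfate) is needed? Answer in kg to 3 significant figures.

(a) 476 g; (b) 20.3 kg

(a) [OCl⁻]/[HOCl] = 10^(pH − pKa) = 10^(7.28 − 7.51) = 0.5888; fraction as HOCl = 1/(1 + 0.5888) = 0.6294.
(a) Free chlorine required for 1.16 ppm HOCl: 1.16 / 0.6294 = 1.843 ppm.
(a) FC to add: 1.843 − 0.8 = 1.043 mg/L as Cl₂.
(a) Cl₂ equivalent: 1.043 mg/L × 283,000 L = 295.2 g.
(a) Product at 62.0% available Cl: 295.2 / 0.62 = 476.1 g.

(b) Alkalinity to neutralize: (171 − 130) = 41 mg/L as CaCO₃ × 206,000 L = 8446 g as CaCO₃.
(b) Equivalents of H⁺ required: 8446 ÷ 50 g/eq = 168.9 eq = 168.9 mol NaHSO₄.
(b) Mass of NaHSO₄: 168.9 × 120.1 = 20,290 g.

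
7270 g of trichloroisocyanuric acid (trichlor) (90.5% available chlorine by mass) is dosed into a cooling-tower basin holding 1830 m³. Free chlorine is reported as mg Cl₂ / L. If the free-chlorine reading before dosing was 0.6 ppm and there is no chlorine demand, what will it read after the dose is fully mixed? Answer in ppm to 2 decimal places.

Volume: 1830 m³ = 1,830,000 L.
Available chlorine delivered: 7270 g × 0.905 = 6579 g as Cl₂.
Concentration rise: 6579 g / 1,830,000 L = 3.595 mg/L = 3.60 ppm.
Final FC: 0.6 + 3.60 = 4.20 ppm.

4.20 ppm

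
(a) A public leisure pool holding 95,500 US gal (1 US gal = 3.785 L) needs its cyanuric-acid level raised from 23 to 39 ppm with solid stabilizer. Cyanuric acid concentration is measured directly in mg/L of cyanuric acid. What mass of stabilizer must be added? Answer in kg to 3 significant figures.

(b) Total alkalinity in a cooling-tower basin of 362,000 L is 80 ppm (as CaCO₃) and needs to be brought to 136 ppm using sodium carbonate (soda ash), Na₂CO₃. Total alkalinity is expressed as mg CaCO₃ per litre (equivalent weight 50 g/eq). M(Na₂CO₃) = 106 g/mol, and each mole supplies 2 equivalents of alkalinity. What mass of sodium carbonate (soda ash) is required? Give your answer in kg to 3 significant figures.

(a) 5.78 kg; (b) 21.5 kg

(a) Volume: 95,500 US gal × 3.785 L/gal = 361,468 L.
(a) CYA to add: (39 − 23) = 16 mg/L × 361,468 L = 5783 g cyanuric acid.

(b) Alkalinity to add: (136 − 80) = 56 mg/L as CaCO₃ × 362,000 L = 20,270 g as CaCO₃.
(b) Equivalents: 20,270 g ÷ 50 g/eq = 405.4 eq.
(b) Each mole of Na₂CO₃ supplies 2 eq, so 405.4 / 2 = 202.7 mol.
(b) Mass: 202.7 mol × 106 g/mol = 21,490 g.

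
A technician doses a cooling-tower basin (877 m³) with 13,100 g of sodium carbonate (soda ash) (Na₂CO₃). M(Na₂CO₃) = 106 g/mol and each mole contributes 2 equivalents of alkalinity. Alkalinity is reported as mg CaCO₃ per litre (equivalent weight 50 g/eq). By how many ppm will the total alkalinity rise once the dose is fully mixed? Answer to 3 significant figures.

14.1 ppm

Volume: 877 m³ = 877,000 L.
Moles of Na₂CO₃: 13,100 g ÷ 106 g/mol = 123.6 mol → 247.2 eq of alkalinity.
As CaCO₃: 247.2 eq × 50 g/eq = 12,360 g.
Rise: 12,360 g / 877,000 L × 1000 = 14.09 mg/L.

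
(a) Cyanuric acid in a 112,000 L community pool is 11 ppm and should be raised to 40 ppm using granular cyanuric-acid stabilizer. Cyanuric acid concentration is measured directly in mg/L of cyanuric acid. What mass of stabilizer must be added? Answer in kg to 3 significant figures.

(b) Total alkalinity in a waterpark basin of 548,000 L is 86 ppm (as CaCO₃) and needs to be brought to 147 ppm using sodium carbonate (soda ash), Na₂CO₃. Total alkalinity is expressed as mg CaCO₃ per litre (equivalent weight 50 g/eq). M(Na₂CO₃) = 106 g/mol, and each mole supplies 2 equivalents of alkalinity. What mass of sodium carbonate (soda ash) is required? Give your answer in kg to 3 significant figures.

(a) CYA to add: (40 − 11) = 29 mg/L × 112,000 L = 3248 g cyanuric acid.

(b) Alkalinity to add: (147 − 86) = 61 mg/L as CaCO₃ × 548,000 L = 33,430 g as CaCO₃.
(b) Equivalents: 33,430 g ÷ 50 g/eq = 668.6 eq.
(b) Each mole of Na₂CO₃ supplies 2 eq, so 668.6 / 2 = 334.3 mol.
(b) Mass: 334.3 mol × 106 g/mol = 35,430 g.

(a) 3.25 kg; (b) 35.4 kg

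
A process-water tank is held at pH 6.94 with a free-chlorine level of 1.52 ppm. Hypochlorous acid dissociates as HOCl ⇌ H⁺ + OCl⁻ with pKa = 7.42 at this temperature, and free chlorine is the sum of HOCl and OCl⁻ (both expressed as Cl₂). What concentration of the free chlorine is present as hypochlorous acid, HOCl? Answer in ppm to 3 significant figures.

1.14 ppm

[OCl⁻]/[HOCl] = 10^(pH − pKa) = 10^(6.94 − 7.42) = 10^-0.48 = 0.3311.
Fraction as HOCl = 1 / (1 + 0.3311) = 0.7512.
HOCl = 0.7512 × 1.52 ppm = 1.142 ppm.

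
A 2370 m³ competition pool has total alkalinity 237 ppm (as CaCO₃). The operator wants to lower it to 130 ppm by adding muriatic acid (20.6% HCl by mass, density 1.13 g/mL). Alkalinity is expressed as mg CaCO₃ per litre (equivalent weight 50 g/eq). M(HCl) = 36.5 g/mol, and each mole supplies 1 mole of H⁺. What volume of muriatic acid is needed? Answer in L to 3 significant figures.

795 L

Volume: 2370 m³ = 2,370,000 L.
Alkalinity to neutralize: (237 − 130) = 107 mg/L as CaCO₃ × 2,370,000 L = 253,600 g as CaCO₃.
Equivalents of H⁺ required: 253,600 ÷ 50 g/eq = 5072 eq = 5072 mol HCl.
Mass of HCl: 5072 × 36.5 = 185,100 g.
Mass of 20.6% solution: 185,100 / 0.206 = 898,600 g.
Volume: 898,600 g ÷ 1.13 g/mL = 795,300 mL.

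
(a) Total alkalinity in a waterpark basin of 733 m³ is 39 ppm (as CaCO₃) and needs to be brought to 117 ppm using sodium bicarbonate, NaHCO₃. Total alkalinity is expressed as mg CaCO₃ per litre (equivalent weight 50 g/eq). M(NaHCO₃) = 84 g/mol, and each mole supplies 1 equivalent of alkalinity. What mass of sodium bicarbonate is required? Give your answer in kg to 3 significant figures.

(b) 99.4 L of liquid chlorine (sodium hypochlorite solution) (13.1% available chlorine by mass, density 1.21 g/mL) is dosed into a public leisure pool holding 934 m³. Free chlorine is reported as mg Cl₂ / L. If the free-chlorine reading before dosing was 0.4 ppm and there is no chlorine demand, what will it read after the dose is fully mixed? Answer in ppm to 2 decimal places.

(a) 96.1 kg; (b) 17.27 ppm

(a) Volume: 733 m³ = 733,000 L.
(a) Alkalinity to add: (117 − 39) = 78 mg/L as CaCO₃ × 733,000 L = 57,170 g as CaCO₃.
(a) Equivalents: 57,170 g ÷ 50 g/eq = 1143 eq.
(a) NaHCO₃ supplies 1 eq per mole → 1143 mol.
(a) Mass: 1143 mol × 84 g/mol = 96,050 g.

(b) Volume: 934 m³ = 934,000 L.
(b) Mass of solution: 99.4 L × 1000 mL/L × 1.21 g/mL = 120,300 g.
(b) Available chlorine delivered: 120,300 g × 0.131 = 15,760 g as Cl₂.
(b) Concentration rise: 15,760 g / 934,000 L = 16.87 mg/L = 16.87 ppm.
(b) Final FC: 0.4 + 16.87 = 17.27 ppm.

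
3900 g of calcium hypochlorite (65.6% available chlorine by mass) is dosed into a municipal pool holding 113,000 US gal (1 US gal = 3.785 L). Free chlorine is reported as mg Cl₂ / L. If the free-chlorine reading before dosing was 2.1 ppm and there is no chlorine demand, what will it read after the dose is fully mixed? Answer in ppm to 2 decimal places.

Volume: 113,000 US gal × 3.785 L/gal = 427,705 L.
Available chlorine delivered: 3900 g × 0.656 = 2558 g as Cl₂.
Concentration rise: 2558 g / 427,705 L = 5.982 mg/L = 5.98 ppm.
Final FC: 2.1 + 5.98 = 8.08 ppm.

8.08 ppm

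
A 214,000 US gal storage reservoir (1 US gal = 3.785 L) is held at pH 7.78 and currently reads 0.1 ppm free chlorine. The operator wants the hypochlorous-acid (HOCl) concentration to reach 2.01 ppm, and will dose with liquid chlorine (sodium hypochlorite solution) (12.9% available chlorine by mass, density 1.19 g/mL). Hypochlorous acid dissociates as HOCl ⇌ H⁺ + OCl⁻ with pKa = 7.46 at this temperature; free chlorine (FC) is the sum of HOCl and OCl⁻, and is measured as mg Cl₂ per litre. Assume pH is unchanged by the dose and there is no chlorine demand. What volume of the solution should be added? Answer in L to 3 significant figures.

Volume: 214,000 US gal × 3.785 L/gal = 809,990 L.
[OCl⁻]/[HOCl] = 10^(pH − pKa) = 10^(7.78 − 7.46) = 2.089; fraction as HOCl = 1/(1 + 2.089) = 0.3237.
Free chlorine required for 2.01 ppm HOCl: 2.01 / 0.3237 = 6.209 ppm.
FC to add: 6.209 − 0.1 = 6.109 mg/L as Cl₂.
Cl₂ equivalent: 6.109 mg/L × 809,990 L = 4949 g.
Product at 12.9% available Cl: 4949 / 0.129 = 38,360 g.
Volume: 38,360 g ÷ 1.19 g/mL = 32,240 mL.

32.2 L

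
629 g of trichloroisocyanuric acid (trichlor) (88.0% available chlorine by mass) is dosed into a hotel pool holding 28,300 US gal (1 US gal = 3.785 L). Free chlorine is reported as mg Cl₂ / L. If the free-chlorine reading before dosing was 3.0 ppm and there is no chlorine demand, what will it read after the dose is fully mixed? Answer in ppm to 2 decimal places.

Volume: 28,300 US gal × 3.785 L/gal = 107,116 L.
Available chlorine delivered: 629 g × 0.88 = 553.5 g as Cl₂.
Concentration rise: 553.5 g / 107,116 L = 5.168 mg/L = 5.17 ppm.
Final FC: 3.0 + 5.17 = 8.17 ppm.

8.17 ppm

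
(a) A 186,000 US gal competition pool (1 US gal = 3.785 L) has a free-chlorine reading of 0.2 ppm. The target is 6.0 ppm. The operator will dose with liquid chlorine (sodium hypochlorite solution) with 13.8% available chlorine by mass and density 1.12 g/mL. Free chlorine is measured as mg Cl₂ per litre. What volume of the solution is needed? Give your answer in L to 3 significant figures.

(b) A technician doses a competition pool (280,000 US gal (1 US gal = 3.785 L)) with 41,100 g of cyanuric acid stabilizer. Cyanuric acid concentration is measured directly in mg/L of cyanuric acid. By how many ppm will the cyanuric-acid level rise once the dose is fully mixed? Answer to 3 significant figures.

(a) 26.4 L; (b) 38.8 ppm

(a) Volume: 186,000 US gal × 3.785 L/gal = 704,010 L.
(a) Chlorine deficit: 6.0 − 0.2 = 5.8 ppm = 5.8 mg/L as Cl₂.
(a) Cl₂ equivalent needed: 5.8 mg/L × 704,010 L = 4,083,000 mg = 4083 g.
(a) Product at 13.8% available chlorine: 4083 / 0.138 = 29,590 g.
(a) Volume at density 1.12 g/mL: 29,590 g ÷ 1.12 g/mL = 26,420 mL.

(b) Volume: 280,000 US gal × 3.785 L/gal = 1,059,800 L.
(b) Rise: 41,100 g / 1,059,800 L × 1000 = 38.78 mg/L.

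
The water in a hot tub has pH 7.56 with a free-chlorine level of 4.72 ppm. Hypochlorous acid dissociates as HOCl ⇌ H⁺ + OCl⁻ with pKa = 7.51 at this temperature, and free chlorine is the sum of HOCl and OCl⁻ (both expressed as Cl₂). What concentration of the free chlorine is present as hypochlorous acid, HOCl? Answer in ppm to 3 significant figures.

[OCl⁻]/[HOCl] = 10^(pH − pKa) = 10^(7.56 − 7.51) = 10^0.05 = 1.122.
Fraction as HOCl = 1 / (1 + 1.122) = 0.4712.
HOCl = 0.4712 × 4.72 ppm = 2.224 ppm.

2.22 ppm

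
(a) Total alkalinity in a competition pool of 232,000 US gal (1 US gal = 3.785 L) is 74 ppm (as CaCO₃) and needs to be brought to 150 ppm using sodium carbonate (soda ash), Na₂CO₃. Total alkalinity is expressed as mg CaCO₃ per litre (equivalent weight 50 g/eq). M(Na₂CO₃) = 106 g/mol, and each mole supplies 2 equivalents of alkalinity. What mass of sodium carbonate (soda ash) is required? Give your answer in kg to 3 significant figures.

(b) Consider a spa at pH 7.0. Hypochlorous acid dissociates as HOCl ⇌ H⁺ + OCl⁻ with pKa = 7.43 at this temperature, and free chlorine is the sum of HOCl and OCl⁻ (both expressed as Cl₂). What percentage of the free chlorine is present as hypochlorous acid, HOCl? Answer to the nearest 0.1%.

(a) Volume: 232,000 US gal × 3.785 L/gal = 878,120 L.
(a) Alkalinity to add: (150 − 74) = 76 mg/L as CaCO₃ × 878,120 L = 66,740 g as CaCO₃.
(a) Equivalents: 66,740 g ÷ 50 g/eq = 1335 eq.
(a) Each mole of Na₂CO₃ supplies 2 eq, so 1335 / 2 = 667.4 mol.
(a) Mass: 667.4 mol × 106 g/mol = 70,740 g.

(b) [OCl⁻]/[HOCl] = 10^(pH − pKa) = 10^(7.0 − 7.43) = 10^-0.43 = 0.3715.
(b) Fraction as HOCl = 1 / (1 + 0.3715) = 0.7291.

(a) 70.7 kg; (b) 72.9%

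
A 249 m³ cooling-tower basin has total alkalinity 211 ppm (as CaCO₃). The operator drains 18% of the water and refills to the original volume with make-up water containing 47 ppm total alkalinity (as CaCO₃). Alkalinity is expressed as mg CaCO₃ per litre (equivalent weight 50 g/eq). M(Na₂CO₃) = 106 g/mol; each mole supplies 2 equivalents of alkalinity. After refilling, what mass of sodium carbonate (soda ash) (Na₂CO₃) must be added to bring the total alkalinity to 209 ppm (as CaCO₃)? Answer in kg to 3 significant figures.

Volume: 249 m³ = 249,000 L.
After draining 18% and refilling: 211 × 0.82 + 47 × 0.18 = 181.48 ppm.
Deficit to target: 209 − 181.48 = 27.52 mg/L.
As CaCO₃: 27.52 mg/L × 249,000 L = 6852 g; ÷ 50 g/eq ÷ 2 = 68.52 mol Na₂CO₃.
Mass: 68.52 × 106 = 7264 g.

7.26 kg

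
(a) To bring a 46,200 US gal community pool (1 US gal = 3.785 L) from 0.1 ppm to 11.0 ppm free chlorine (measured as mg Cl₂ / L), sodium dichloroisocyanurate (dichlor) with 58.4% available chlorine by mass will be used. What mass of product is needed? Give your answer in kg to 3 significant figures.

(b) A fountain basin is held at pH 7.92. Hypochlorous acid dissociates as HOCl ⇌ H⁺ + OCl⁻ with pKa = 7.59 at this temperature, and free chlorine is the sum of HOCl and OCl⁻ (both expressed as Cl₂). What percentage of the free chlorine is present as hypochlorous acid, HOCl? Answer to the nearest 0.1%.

(a) 3.26 kg; (b) 31.9%

(a) Volume: 46,200 US gal × 3.785 L/gal = 174,867 L.
(a) Chlorine deficit: 11.0 − 0.1 = 10.9 ppm = 10.9 mg/L as Cl₂.
(a) Cl₂ equivalent needed: 10.9 mg/L × 174,867 L = 1,906,000 mg = 1906 g.
(a) Product at 58.4% available chlorine: 1906 / 0.584 = 3264 g.

(b) [OCl⁻]/[HOCl] = 10^(pH − pKa) = 10^(7.92 − 7.59) = 10^0.33 = 2.138.
(b) Fraction as HOCl = 1 / (1 + 2.138) = 0.3187.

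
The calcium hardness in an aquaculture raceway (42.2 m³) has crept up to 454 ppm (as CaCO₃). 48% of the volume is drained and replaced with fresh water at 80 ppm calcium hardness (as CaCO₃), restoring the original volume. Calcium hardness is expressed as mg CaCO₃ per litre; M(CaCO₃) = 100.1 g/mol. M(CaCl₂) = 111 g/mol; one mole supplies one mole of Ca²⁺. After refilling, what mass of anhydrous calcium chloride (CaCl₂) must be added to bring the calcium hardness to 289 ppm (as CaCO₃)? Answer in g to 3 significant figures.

679 g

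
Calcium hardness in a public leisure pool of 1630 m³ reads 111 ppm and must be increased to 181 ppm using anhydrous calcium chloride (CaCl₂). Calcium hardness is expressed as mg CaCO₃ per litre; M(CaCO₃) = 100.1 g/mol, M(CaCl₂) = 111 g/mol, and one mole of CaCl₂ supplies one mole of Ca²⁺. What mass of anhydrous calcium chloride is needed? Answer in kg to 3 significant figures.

Volume: 1630 m³ = 1,630,000 L.
Hardness to add: (181 − 111) = 70 mg/L as CaCO₃ × 1,630,000 L = 114,100 g as CaCO₃.
Moles of Ca²⁺ (1 mol Ca²⁺ ≡ 1 mol CaCO₃): 114,100 / 100.1 g/mol = 1140 mol.
Mass of CaCl₂: 1140 × 111 = 126,500 g.

127 kg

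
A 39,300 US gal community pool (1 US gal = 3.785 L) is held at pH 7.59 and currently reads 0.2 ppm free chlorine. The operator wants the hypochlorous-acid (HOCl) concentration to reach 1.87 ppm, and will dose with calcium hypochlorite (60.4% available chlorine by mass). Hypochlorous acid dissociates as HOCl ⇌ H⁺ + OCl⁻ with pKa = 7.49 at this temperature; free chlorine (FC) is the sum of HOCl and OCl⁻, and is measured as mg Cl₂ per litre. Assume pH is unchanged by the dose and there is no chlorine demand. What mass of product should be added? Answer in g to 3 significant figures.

Volume: 39,300 US gal × 3.785 L/gal = 148,750 L.
[OCl⁻]/[HOCl] = 10^(pH − pKa) = 10^(7.59 − 7.49) = 1.259; fraction as HOCl = 1/(1 + 1.259) = 0.4427.
Free chlorine required for 1.87 ppm HOCl: 1.87 / 0.4427 = 4.224 ppm.
FC to add: 4.224 − 0.2 = 4.024 mg/L as Cl₂.
Cl₂ equivalent: 4.024 mg/L × 148,750 L = 598.6 g.
Product at 60.4% available Cl: 598.6 / 0.604 = 991.1 g.

991 g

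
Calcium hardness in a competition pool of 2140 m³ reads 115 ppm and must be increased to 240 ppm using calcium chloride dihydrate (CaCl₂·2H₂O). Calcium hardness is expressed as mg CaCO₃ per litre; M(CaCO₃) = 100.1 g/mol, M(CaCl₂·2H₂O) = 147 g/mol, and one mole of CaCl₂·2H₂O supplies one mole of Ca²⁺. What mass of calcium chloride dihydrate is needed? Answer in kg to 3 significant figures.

Volume: 2140 m³ = 2,140,000 L.
Hardness to add: (240 − 115) = 125 mg/L as CaCO₃ × 2,140,000 L = 267,500 g as CaCO₃.
Moles of Ca²⁺ (1 mol Ca²⁺ ≡ 1 mol CaCO₃): 267,500 / 100.1 g/mol = 2672 mol.
Mass of CaCl₂·2H₂O: 2672 × 147 = 392,800 g.

393 kg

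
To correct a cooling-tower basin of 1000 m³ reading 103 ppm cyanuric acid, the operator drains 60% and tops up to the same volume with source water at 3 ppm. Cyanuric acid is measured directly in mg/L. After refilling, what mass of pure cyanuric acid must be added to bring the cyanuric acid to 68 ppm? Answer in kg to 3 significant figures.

Volume: 1000 m³ = 1,000,000 L.
After draining 60% and refilling: 103 × 0.40 + 3 × 0.60 = 43 ppm.
Deficit to target: 68 − 43 = 25 mg/L.
Mass: 25 mg/L × 1,000,000 L = 25,000 g cyanuric acid.

25.0 kg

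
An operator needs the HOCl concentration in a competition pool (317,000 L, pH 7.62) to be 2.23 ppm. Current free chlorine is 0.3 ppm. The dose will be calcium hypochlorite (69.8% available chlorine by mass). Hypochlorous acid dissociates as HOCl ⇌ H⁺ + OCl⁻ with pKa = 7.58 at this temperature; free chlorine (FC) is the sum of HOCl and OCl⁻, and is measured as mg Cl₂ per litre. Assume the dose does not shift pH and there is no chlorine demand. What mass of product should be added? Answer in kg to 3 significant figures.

[OCl⁻]/[HOCl] = 10^(pH − pKa) = 10^(7.62 − 7.58) = 1.096; fraction as HOCl = 1/(1 + 1.096) = 0.477.
Free chlorine required for 2.23 ppm HOCl: 2.23 / 0.477 = 4.675 ppm.
FC to add: 4.675 − 0.3 = 4.375 mg/L as Cl₂.
Cl₂ equivalent: 4.375 mg/L × 317,000 L = 1387 g.
Product at 69.8% available Cl: 1387 / 0.698 = 1987 g.

1.99 kg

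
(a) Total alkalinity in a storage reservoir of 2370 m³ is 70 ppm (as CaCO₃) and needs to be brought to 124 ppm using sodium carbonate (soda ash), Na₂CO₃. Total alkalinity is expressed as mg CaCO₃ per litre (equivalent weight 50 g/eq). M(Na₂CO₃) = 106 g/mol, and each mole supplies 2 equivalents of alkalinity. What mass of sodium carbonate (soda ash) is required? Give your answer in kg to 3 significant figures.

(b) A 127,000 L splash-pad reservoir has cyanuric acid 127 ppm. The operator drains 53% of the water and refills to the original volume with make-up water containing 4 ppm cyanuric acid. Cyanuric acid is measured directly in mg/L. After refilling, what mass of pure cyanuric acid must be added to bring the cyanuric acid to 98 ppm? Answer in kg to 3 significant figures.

(a) Volume: 2370 m³ = 2,370,000 L.
(a) Alkalinity to add: (124 − 70) = 54 mg/L as CaCO₃ × 2,370,000 L = 128,000 g as CaCO₃.
(a) Equivalents: 128,000 g ÷ 50 g/eq = 2560 eq.
(a) Each mole of Na₂CO₃ supplies 2 eq, so 2560 / 2 = 1280 mol.
(a) Mass: 1280 mol × 106 g/mol = 135,700 g.

(b) After draining 53% and refilling: 127 × 0.47 + 4 × 0.53 = 61.81 ppm.
(b) Deficit to target: 98 − 61.81 = 36.19 mg/L.
(b) Mass: 36.19 mg/L × 127,000 L = 4596 g cyanuric acid.

(a) 136 kg; (b) 4.60 kg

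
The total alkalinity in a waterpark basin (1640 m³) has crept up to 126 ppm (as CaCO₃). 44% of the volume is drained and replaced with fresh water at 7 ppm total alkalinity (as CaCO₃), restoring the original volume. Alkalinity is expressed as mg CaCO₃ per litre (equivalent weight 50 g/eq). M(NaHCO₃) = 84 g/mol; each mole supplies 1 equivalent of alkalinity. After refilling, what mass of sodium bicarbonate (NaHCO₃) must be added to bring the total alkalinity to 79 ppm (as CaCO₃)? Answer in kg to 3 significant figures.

Volume: 1640 m³ = 1,640,000 L.
After draining 44% and refilling: 126 × 0.56 + 7 × 0.44 = 73.64 ppm.
Deficit to target: 79 − 73.64 = 5.36 mg/L.
As CaCO₃: 5.36 mg/L × 1,640,000 L = 8790 g; ÷ 50 g/eq ÷ 1 = 175.8 mol NaHCO₃.
Mass: 175.8 × 84 = 14,770 g.

14.8 kg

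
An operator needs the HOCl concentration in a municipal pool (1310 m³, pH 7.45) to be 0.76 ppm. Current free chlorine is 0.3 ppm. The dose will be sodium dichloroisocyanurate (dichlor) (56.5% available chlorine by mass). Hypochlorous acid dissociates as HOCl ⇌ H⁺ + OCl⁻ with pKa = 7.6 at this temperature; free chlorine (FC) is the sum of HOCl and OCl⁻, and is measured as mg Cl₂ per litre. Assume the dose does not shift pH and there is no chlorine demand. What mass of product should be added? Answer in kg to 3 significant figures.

2.31 kg

Volume: 1310 m³ = 1,310,000 L.
[OCl⁻]/[HOCl] = 10^(pH − pKa) = 10^(7.45 − 7.6) = 0.7079; fraction as HOCl = 1/(1 + 0.7079) = 0.5855.
Free chlorine required for 0.76 ppm HOCl: 0.76 / 0.5855 = 1.298 ppm.
FC to add: 1.298 − 0.3 = 0.998 mg/L as Cl₂.
Cl₂ equivalent: 0.998 mg/L × 1,310,000 L = 1307 g.
Product at 56.5% available Cl: 1307 / 0.565 = 2314 g.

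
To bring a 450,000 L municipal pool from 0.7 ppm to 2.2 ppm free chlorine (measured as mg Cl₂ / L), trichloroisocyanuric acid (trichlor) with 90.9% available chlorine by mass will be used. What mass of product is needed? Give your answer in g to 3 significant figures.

743 g

Chlorine deficit: 2.2 − 0.7 = 1.5 ppm = 1.5 mg/L as Cl₂.
Cl₂ equivalent needed: 1.5 mg/L × 450,000 L = 675,000 mg = 675 g.
Product at 90.9% available chlorine: 675 / 0.909 = 742.6 g.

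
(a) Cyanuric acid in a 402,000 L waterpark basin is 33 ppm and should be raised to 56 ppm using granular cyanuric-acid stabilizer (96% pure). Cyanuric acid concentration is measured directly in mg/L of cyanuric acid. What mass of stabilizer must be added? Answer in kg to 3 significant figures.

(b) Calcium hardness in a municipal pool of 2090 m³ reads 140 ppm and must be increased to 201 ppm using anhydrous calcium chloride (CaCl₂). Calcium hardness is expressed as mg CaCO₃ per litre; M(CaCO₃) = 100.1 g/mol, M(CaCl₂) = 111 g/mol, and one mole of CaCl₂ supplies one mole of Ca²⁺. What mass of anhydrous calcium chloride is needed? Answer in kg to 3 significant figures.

(a) 9.63 kg; (b) 141 kg

(a) CYA to add: (56 − 33) = 23 mg/L × 402,000 L = 9246 g cyanuric acid.
(a) At 96% purity: 9246 / 0.96 = 9631 g product.

(b) Volume: 2090 m³ = 2,090,000 L.
(b) Hardness to add: (201 − 140) = 61 mg/L as CaCO₃ × 2,090,000 L = 127,500 g as CaCO₃.
(b) Moles of Ca²⁺ (1 mol Ca²⁺ ≡ 1 mol CaCO₃): 127,500 / 100.1 g/mol = 1274 mol.
(b) Mass of CaCl₂: 1274 × 111 = 141,400 g.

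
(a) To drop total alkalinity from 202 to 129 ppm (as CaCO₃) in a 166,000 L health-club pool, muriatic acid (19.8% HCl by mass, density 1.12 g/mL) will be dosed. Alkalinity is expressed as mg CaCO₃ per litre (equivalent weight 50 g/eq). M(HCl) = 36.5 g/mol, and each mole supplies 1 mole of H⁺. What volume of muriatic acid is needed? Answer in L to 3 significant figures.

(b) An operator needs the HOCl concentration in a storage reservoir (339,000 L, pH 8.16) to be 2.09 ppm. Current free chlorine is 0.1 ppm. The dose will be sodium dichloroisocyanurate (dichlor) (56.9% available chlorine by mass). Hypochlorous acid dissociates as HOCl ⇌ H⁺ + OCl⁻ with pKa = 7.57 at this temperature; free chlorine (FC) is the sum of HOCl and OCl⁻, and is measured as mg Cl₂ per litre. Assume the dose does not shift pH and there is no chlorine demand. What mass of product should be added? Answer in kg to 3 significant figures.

(a) Alkalinity to neutralize: (202 − 129) = 73 mg/L as CaCO₃ × 166,000 L = 12,120 g as CaCO₃.
(a) Equivalents of H⁺ required: 12,120 ÷ 50 g/eq = 242.4 eq = 242.4 mol HCl.
(a) Mass of HCl: 242.4 × 36.5 = 8846 g.
(a) Mass of 19.8% solution: 8846 / 0.198 = 44,680 g.
(a) Volume: 44,680 g ÷ 1.12 g/mL = 39,890 mL.

(b) [OCl⁻]/[HOCl] = 10^(pH − pKa) = 10^(8.16 − 7.57) = 3.89; fraction as HOCl = 1/(1 + 3.89) = 0.2045.
(b) Free chlorine required for 2.09 ppm HOCl: 2.09 / 0.2045 = 10.22 ppm.
(b) FC to add: 10.22 − 0.1 = 10.12 mg/L as Cl₂.
(b) Cl₂ equivalent: 10.12 mg/L × 339,000 L = 3431 g.
(b) Product at 56.9% available Cl: 3431 / 0.569 = 6030 g.

(a) 39.9 L; (b) 6.03 kg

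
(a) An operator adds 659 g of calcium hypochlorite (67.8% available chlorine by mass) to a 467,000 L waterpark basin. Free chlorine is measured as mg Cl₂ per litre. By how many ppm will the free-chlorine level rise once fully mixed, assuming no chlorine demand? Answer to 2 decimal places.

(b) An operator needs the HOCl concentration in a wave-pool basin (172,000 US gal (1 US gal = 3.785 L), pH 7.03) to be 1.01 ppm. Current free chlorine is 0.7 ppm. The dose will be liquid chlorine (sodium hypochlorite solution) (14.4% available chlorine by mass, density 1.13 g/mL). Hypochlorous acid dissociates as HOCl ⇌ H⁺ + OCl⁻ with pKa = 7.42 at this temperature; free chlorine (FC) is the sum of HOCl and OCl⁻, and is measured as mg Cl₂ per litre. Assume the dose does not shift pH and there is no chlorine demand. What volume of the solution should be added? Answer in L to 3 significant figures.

(a) 0.96 ppm; (b) 2.89 L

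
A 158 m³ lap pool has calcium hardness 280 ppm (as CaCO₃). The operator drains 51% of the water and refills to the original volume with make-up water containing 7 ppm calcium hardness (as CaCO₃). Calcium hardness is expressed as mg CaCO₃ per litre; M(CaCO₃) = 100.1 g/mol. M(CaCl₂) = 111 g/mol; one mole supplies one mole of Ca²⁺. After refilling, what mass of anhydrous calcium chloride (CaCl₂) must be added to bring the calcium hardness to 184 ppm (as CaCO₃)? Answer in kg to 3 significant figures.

Volume: 158 m³ = 158,000 L.
After draining 51% and refilling: 280 × 0.49 + 7 × 0.51 = 140.77 ppm.
Deficit to target: 184 − 140.77 = 43.23 mg/L.
As CaCO₃: 43.23 mg/L × 158,000 L = 6830 g; ÷ 100.1 = 68.24 mol Ca²⁺.
Mass: 68.24 × 111 = 7574 g.

7.57 kg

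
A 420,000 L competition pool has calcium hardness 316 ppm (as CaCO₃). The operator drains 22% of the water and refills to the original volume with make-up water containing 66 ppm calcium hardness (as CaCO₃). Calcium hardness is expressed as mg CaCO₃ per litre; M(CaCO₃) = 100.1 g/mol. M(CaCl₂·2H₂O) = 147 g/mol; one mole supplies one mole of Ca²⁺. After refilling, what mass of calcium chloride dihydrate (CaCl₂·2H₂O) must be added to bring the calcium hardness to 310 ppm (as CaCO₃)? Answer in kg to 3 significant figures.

30.2 kg

After draining 22% and refilling: 316 × 0.78 + 66 × 0.22 = 261 ppm.
Deficit to target: 310 − 261 = 49 mg/L.
As CaCO₃: 49 mg/L × 420,000 L = 20,580 g; ÷ 100.1 = 205.6 mol Ca²⁺.
Mass: 205.6 × 147 = 30,220 g.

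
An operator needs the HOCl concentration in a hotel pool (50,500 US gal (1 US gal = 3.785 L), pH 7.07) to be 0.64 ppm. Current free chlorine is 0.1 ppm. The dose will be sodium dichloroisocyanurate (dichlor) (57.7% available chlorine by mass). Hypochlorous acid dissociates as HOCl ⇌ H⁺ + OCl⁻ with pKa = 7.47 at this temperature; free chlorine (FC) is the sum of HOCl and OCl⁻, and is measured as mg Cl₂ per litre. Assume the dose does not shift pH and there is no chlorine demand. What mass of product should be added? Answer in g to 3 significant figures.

Volume: 50,500 US gal × 3.785 L/gal = 191,142 L.
[OCl⁻]/[HOCl] = 10^(pH − pKa) = 10^(7.07 − 7.47) = 0.3981; fraction as HOCl = 1/(1 + 0.3981) = 0.7153.
Free chlorine required for 0.64 ppm HOCl: 0.64 / 0.7153 = 0.8948 ppm.
FC to add: 0.8948 − 0.1 = 0.7948 mg/L as Cl₂.
Cl₂ equivalent: 0.7948 mg/L × 191,142 L = 151.9 g.
Product at 57.7% available Cl: 151.9 / 0.577 = 263.3 g.

263 g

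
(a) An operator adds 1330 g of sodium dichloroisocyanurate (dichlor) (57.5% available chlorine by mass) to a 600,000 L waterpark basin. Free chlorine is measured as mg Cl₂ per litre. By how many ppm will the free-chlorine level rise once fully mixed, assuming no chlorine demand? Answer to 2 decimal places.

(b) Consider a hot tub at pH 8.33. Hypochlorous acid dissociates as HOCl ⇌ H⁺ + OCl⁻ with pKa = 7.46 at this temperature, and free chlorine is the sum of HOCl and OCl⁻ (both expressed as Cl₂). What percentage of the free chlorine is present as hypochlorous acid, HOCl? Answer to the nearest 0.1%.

(a) 1.27 ppm; (b) 11.9%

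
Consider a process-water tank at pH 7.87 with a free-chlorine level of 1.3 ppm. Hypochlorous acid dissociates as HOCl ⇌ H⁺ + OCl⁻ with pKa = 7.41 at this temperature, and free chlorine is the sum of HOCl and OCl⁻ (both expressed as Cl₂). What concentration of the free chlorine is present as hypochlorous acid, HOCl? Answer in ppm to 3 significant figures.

0.335 ppm

[OCl⁻]/[HOCl] = 10^(pH − pKa) = 10^(7.87 − 7.41) = 10^0.46 = 2.884.
Fraction as HOCl = 1 / (1 + 2.884) = 0.2575.
HOCl = 0.2575 × 1.3 ppm = 0.3347 ppm.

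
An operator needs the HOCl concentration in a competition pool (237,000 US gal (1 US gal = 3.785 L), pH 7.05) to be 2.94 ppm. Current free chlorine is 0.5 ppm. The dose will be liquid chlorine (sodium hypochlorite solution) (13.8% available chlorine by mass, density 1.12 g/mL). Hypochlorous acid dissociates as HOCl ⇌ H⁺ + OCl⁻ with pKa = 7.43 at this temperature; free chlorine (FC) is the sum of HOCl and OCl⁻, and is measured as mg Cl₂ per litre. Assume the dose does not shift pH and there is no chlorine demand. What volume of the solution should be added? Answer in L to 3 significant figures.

21.3 L

Volume: 237,000 US gal × 3.785 L/gal = 897,045 L.
[OCl⁻]/[HOCl] = 10^(pH − pKa) = 10^(7.05 − 7.43) = 0.4169; fraction as HOCl = 1/(1 + 0.4169) = 0.7058.
Free chlorine required for 2.94 ppm HOCl: 2.94 / 0.7058 = 4.166 ppm.
FC to add: 4.166 − 0.5 = 3.666 mg/L as Cl₂.
Cl₂ equivalent: 3.666 mg/L × 897,045 L = 3288 g.
Product at 13.8% available Cl: 3288 / 0.138 = 23,830 g.
Volume: 23,830 g ÷ 1.12 g/mL = 21,270 mL.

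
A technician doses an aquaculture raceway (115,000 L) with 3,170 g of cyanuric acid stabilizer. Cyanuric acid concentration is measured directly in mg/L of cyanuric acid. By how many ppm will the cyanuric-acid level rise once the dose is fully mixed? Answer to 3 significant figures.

Rise: 3,170 g / 115,000 L × 1000 = 27.57 mg/L.

27.6 ppm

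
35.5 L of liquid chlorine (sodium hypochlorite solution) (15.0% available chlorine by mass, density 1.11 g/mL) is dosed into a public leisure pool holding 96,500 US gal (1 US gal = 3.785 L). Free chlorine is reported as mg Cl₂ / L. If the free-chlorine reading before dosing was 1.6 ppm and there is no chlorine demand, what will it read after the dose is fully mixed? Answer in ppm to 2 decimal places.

Volume: 96,500 US gal × 3.785 L/gal = 365,252 L.
Mass of solution: 35.5 L × 1000 mL/L × 1.11 g/mL = 39,400 g.
Available chlorine delivered: 39,400 g × 0.15 = 5911 g as Cl₂.
Concentration rise: 5911 g / 365,252 L = 16.18 mg/L = 16.18 ppm.
Final FC: 1.6 + 16.18 = 17.78 ppm.

17.78 ppm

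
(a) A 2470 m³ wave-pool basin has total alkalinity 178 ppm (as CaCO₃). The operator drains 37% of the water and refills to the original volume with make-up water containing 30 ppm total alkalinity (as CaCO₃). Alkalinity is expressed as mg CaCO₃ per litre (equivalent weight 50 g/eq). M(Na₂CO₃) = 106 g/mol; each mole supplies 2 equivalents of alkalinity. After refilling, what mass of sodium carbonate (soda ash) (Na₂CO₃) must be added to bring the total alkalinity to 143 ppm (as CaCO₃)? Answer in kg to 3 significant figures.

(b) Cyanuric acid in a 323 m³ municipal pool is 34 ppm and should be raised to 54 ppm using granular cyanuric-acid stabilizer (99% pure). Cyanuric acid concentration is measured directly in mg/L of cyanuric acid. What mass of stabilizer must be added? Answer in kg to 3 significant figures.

(a) Volume: 2470 m³ = 2,470,000 L.
(a) After draining 37% and refilling: 178 × 0.63 + 30 × 0.37 = 123.24 ppm.
(a) Deficit to target: 143 − 123.24 = 19.76 mg/L.
(a) As CaCO₃: 19.76 mg/L × 2,470,000 L = 48,810 g; ÷ 50 g/eq ÷ 2 = 488.1 mol Na₂CO₃.
(a) Mass: 488.1 × 106 = 51,740 g.

(b) Volume: 323 m³ = 323,000 L.
(b) CYA to add: (54 − 34) = 20 mg/L × 323,000 L = 6460 g cyanuric acid.
(b) At 99% purity: 6460 / 0.99 = 6525 g product.

(a) 51.7 kg; (b) 6.53 kg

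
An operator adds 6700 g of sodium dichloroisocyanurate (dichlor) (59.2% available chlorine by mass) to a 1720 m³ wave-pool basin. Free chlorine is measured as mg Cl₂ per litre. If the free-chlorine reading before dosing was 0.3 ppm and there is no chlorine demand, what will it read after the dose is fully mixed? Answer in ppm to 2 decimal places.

2.61 ppm

Volume: 1720 m³ = 1,720,000 L.
Available chlorine delivered: 6700 g × 0.592 = 3966 g as Cl₂.
Concentration rise: 3966 g / 1,720,000 L = 2.306 mg/L = 2.31 ppm.
Final FC: 0.3 + 2.31 = 2.61 ppm.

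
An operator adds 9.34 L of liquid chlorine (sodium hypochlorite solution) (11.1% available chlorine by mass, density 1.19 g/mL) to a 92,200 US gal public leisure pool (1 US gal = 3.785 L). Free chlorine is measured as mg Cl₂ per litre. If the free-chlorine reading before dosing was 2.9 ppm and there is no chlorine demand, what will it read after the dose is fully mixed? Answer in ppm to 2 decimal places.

6.44 ppm

Volume: 92,200 US gal × 3.785 L/gal = 348,977 L.
Mass of solution: 9.34 L × 1000 mL/L × 1.19 g/mL = 11,110 g.
Available chlorine delivered: 11,110 g × 0.111 = 1234 g as Cl₂.
Concentration rise: 1234 g / 348,977 L = 3.535 mg/L = 3.54 ppm.
Final FC: 2.9 + 3.54 = 6.44 ppm.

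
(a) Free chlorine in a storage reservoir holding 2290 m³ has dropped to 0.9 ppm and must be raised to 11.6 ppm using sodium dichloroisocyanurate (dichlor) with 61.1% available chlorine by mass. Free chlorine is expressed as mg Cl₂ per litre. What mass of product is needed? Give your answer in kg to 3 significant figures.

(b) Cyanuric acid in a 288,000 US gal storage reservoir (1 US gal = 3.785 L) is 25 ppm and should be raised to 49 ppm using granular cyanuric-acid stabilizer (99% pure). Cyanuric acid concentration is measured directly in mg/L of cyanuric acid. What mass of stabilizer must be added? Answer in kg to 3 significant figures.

(a) 40.1 kg; (b) 26.4 kg

(a) Volume: 2290 m³ = 2,290,000 L.
(a) Chlorine deficit: 11.6 − 0.9 = 10.7 ppm = 10.7 mg/L as Cl₂.
(a) Cl₂ equivalent needed: 10.7 mg/L × 2,290,000 L = 24,500,000 mg = 24,500 g.
(a) Product at 61.1% available chlorine: 24,500 / 0.611 = 40,100 g.

(b) Volume: 288,000 US gal × 3.785 L/gal = 1,090,080 L.
(b) CYA to add: (49 − 25) = 24 mg/L × 1,090,080 L = 26,160 g cyanuric acid.
(b) At 99% purity: 26,160 / 0.99 = 26,430 g product.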